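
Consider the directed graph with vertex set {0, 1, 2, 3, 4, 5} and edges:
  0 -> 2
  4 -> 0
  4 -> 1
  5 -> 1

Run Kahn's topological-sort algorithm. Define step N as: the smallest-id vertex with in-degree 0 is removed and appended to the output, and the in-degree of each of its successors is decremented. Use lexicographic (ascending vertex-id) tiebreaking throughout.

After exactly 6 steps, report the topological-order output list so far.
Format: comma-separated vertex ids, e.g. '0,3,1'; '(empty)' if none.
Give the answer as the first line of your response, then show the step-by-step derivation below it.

3,4,0,2,5,1

step 1: output 3; order=[3]; indeg=(1,2,1,0,0,0)
step 2: output 4; order=[3,4]; indeg=(0,1,1,0,0,0)
step 3: output 0; order=[3,4,0]; indeg=(0,1,0,0,0,0)
step 4: output 2; order=[3,4,0,2]; indeg=(0,1,0,0,0,0)
step 5: output 5; order=[3,4,0,2,5]; indeg=(0,0,0,0,0,0)
step 6: output 1; order=[3,4,0,2,5,1]; indeg=(0,0,0,0,0,0)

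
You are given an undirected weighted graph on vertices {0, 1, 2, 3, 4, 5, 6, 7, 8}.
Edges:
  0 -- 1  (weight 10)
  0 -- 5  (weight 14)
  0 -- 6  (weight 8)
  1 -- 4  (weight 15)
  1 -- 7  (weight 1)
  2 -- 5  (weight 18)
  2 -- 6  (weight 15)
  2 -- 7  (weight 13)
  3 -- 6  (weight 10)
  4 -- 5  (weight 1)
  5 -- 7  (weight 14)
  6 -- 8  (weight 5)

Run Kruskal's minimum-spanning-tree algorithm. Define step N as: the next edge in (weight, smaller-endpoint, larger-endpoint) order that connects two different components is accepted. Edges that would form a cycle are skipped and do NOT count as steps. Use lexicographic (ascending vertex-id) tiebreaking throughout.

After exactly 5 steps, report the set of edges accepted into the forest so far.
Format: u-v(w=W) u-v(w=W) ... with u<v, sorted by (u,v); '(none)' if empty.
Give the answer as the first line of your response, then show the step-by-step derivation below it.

0-1(w=10) 0-6(w=8) 1-7(w=1) 4-5(w=1) 6-8(w=5)

step 1: add edge 1-7 (w=1); MST = {1-7(w=1)}
step 2: add edge 4-5 (w=1); MST = {1-7(w=1) 4-5(w=1)}
step 3: add edge 6-8 (w=5); MST = {1-7(w=1) 4-5(w=1) 6-8(w=5)}
step 4: add edge 0-6 (w=8); MST = {0-6(w=8) 1-7(w=1) 4-5(w=1) 6-8(w=5)}
step 5: add edge 0-1 (w=10); MST = {0-1(w=10) 0-6(w=8) 1-7(w=1) 4-5(w=1) 6-8(w=5)}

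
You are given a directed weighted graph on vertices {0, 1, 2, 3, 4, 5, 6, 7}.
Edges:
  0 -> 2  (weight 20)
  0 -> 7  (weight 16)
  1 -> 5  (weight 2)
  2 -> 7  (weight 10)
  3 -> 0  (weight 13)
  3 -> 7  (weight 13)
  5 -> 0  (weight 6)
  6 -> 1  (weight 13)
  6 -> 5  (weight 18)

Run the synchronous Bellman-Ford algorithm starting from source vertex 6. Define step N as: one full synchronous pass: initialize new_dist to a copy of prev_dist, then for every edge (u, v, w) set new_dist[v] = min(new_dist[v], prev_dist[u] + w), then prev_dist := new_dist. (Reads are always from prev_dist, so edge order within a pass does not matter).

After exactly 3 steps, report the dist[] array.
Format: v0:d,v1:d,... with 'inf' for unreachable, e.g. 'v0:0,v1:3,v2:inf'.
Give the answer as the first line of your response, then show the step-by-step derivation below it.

v0:21,v1:13,v2:44,v3:inf,v4:inf,v5:15,v6:0,v7:40

step 1: dist = v0:inf,v1:13,v2:inf,v3:inf,v4:inf,v5:18,v6:0,v7:inf
step 2: dist = v0:24,v1:13,v2:inf,v3:inf,v4:inf,v5:15,v6:0,v7:inf
step 3: dist = v0:21,v1:13,v2:44,v3:inf,v4:inf,v5:15,v6:0,v7:40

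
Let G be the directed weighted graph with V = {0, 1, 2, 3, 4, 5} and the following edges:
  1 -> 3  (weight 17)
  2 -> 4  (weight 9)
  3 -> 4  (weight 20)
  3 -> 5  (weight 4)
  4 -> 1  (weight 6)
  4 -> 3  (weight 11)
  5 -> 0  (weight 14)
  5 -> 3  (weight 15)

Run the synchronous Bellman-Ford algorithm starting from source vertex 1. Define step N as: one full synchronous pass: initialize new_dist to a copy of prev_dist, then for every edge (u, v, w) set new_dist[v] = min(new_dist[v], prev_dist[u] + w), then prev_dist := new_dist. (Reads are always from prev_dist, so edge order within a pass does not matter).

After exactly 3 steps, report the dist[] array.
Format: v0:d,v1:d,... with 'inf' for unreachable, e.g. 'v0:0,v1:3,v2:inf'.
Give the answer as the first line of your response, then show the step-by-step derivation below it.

v0:35,v1:0,v2:inf,v3:17,v4:37,v5:21

step 1: dist = v0:inf,v1:0,v2:inf,v3:17,v4:inf,v5:inf
step 2: dist = v0:inf,v1:0,v2:inf,v3:17,v4:37,v5:21
step 3: dist = v0:35,v1:0,v2:inf,v3:17,v4:37,v5:21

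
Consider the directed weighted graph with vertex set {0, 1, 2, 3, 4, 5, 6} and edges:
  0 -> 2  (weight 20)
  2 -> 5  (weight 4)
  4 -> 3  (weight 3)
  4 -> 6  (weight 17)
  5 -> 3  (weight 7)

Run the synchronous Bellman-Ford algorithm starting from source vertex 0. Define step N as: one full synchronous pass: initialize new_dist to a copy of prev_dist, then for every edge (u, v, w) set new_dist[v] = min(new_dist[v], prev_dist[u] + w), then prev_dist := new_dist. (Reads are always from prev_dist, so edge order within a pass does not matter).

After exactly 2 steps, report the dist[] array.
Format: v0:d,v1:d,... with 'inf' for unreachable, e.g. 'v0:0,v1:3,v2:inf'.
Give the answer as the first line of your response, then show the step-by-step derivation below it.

v0:0,v1:inf,v2:20,v3:inf,v4:inf,v5:24,v6:inf

step 1: dist = v0:0,v1:inf,v2:20,v3:inf,v4:inf,v5:inf,v6:inf
step 2: dist = v0:0,v1:inf,v2:20,v3:inf,v4:inf,v5:24,v6:inf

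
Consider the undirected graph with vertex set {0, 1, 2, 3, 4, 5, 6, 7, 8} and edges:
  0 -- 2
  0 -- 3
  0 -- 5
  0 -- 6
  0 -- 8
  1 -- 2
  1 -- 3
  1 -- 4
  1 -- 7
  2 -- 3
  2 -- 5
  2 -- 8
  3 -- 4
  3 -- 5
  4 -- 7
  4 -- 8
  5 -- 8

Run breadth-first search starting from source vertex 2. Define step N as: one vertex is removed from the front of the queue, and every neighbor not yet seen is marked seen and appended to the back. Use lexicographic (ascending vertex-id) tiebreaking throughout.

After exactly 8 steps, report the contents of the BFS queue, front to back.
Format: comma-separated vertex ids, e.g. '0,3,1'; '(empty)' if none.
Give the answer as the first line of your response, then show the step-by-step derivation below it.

7

step 1: dequeue 2; queue=[0,1,3,5,8]; order=2
step 2: dequeue 0; queue=[1,3,5,8,6]; order=2,0
step 3: dequeue 1; queue=[3,5,8,6,4,7]; order=2,0,1
step 4: dequeue 3; queue=[5,8,6,4,7]; order=2,0,1,3
step 5: dequeue 5; queue=[8,6,4,7]; order=2,0,1,3,5
step 6: dequeue 8; queue=[6,4,7]; order=2,0,1,3,5,8
step 7: dequeue 6; queue=[4,7]; order=2,0,1,3,5,8,6
step 8: dequeue 4; queue=[7]; order=2,0,1,3,5,8,6,4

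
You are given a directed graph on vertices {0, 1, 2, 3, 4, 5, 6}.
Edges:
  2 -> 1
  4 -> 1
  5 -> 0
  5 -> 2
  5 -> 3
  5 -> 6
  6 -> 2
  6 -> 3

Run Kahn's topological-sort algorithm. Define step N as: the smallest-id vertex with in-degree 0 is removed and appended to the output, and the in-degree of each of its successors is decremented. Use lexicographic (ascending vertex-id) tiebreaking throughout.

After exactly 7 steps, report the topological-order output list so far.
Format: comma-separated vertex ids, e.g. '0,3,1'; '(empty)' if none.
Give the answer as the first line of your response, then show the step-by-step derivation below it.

4,5,0,6,2,1,3

step 1: output 4; order=[4]; indeg=(1,1,2,2,0,0,1)
step 2: output 5; order=[4,5]; indeg=(0,1,1,1,0,0,0)
step 3: output 0; order=[4,5,0]; indeg=(0,1,1,1,0,0,0)
step 4: output 6; order=[4,5,0,6]; indeg=(0,1,0,0,0,0,0)
step 5: output 2; order=[4,5,0,6,2]; indeg=(0,0,0,0,0,0,0)
step 6: output 1; order=[4,5,0,6,2,1]; indeg=(0,0,0,0,0,0,0)
step 7: output 3; order=[4,5,0,6,2,1,3]; indeg=(0,0,0,0,0,0,0)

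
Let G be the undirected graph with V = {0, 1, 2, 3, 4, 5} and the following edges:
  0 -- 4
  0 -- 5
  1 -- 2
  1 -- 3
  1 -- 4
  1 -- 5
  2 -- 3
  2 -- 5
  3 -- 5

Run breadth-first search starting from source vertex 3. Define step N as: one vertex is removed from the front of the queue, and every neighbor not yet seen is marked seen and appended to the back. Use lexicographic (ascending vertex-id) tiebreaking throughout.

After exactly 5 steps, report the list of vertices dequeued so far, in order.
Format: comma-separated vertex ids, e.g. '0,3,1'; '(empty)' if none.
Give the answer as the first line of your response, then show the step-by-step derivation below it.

3,1,2,5,4

step 1: dequeue 3; queue=[1,2,5]; order=3
step 2: dequeue 1; queue=[2,5,4]; order=3,1
step 3: dequeue 2; queue=[5,4]; order=3,1,2
step 4: dequeue 5; queue=[4,0]; order=3,1,2,5
step 5: dequeue 4; queue=[0]; order=3,1,2,5,4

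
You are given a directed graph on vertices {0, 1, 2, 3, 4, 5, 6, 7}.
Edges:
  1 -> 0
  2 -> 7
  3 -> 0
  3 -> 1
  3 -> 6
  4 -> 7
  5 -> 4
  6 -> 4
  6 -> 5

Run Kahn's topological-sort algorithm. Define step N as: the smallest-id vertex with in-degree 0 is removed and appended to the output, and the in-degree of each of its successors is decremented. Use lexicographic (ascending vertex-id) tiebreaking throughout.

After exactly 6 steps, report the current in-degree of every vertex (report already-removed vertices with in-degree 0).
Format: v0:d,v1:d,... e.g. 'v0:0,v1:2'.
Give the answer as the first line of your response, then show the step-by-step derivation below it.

v0:0,v1:0,v2:0,v3:0,v4:0,v5:0,v6:0,v7:1

step 1: output 2; order=[2]; indeg=(2,1,0,0,2,1,1,1)
step 2: output 3; order=[2,3]; indeg=(1,0,0,0,2,1,0,1)
step 3: output 1; order=[2,3,1]; indeg=(0,0,0,0,2,1,0,1)
step 4: output 0; order=[2,3,1,0]; indeg=(0,0,0,0,2,1,0,1)
step 5: output 6; order=[2,3,1,0,6]; indeg=(0,0,0,0,1,0,0,1)
step 6: output 5; order=[2,3,1,0,6,5]; indeg=(0,0,0,0,0,0,0,1)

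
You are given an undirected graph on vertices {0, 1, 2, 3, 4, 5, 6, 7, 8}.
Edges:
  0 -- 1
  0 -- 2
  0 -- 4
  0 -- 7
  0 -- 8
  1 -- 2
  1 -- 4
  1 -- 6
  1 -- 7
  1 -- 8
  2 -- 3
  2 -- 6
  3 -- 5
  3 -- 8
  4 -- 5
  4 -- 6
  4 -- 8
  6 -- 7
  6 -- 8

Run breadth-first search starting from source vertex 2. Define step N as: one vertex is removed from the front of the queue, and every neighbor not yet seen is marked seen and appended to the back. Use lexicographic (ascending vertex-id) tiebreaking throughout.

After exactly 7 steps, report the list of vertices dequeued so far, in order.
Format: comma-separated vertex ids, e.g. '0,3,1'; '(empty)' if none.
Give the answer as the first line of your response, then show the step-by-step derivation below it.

2,0,1,3,6,4,7

step 1: dequeue 2; queue=[0,1,3,6]; order=2
step 2: dequeue 0; queue=[1,3,6,4,7,8]; order=2,0
step 3: dequeue 1; queue=[3,6,4,7,8]; order=2,0,1
step 4: dequeue 3; queue=[6,4,7,8,5]; order=2,0,1,3
step 5: dequeue 6; queue=[4,7,8,5]; order=2,0,1,3,6
step 6: dequeue 4; queue=[7,8,5]; order=2,0,1,3,6,4
step 7: dequeue 7; queue=[8,5]; order=2,0,1,3,6,4,7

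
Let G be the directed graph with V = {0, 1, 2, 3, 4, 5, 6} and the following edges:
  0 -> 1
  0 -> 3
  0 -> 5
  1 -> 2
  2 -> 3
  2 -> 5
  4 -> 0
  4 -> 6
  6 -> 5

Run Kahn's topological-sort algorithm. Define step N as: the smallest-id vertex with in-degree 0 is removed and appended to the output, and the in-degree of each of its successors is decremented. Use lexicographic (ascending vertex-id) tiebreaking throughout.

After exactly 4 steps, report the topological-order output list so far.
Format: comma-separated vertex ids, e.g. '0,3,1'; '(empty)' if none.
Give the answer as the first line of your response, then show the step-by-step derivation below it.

4,0,1,2

step 1: output 4; order=[4]; indeg=(0,1,1,2,0,3,0)
step 2: output 0; order=[4,0]; indeg=(0,0,1,1,0,2,0)
step 3: output 1; order=[4,0,1]; indeg=(0,0,0,1,0,2,0)
step 4: output 2; order=[4,0,1,2]; indeg=(0,0,0,0,0,1,0)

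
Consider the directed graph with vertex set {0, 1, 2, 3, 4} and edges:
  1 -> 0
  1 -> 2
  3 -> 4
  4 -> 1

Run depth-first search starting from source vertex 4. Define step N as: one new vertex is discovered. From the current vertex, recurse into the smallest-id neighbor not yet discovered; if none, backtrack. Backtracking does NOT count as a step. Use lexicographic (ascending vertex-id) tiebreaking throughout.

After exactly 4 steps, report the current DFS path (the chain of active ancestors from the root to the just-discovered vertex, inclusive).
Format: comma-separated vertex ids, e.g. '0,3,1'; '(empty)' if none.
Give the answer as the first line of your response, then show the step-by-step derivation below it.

4,1,2

step 1: discover 4; path=4; order=4
step 2: discover 1; path=4>1; order=4,1
step 3: discover 0; path=4>1>0; order=4,1,0
step 4: discover 2; path=4>1>2; order=4,1,0,2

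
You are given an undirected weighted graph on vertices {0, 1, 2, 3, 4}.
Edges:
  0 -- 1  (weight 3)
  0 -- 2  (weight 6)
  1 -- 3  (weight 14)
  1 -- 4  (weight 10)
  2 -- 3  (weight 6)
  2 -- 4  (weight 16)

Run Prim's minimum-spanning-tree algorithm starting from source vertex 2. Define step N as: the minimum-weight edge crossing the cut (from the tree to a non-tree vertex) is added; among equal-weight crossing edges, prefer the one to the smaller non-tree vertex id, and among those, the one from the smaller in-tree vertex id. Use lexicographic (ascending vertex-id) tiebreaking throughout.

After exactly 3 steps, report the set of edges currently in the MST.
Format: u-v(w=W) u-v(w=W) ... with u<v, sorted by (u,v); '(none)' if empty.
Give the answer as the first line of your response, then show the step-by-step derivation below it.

0-1(w=3) 0-2(w=6) 2-3(w=6)

step 1: add edge 0-2 (w=6); MST = {0-2(w=6)}
step 2: add edge 0-1 (w=3); MST = {0-1(w=3) 0-2(w=6)}
step 3: add edge 2-3 (w=6); MST = {0-1(w=3) 0-2(w=6) 2-3(w=6)}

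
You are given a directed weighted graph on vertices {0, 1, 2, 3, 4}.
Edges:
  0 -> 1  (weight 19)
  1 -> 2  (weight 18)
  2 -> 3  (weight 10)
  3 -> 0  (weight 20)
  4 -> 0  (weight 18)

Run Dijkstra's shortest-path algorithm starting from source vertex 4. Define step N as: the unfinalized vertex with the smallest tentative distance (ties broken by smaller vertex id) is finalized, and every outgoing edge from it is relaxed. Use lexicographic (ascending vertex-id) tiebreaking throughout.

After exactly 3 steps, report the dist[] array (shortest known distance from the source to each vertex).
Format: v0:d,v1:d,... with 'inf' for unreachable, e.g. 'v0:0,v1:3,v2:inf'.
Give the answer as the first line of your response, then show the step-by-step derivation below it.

v0:18,v1:37,v2:55,v3:inf,v4:0

step 1: dist = v0:18,v1:inf,v2:inf,v3:inf,v4:0
step 2: dist = v0:18,v1:37,v2:inf,v3:inf,v4:0
step 3: dist = v0:18,v1:37,v2:55,v3:inf,v4:0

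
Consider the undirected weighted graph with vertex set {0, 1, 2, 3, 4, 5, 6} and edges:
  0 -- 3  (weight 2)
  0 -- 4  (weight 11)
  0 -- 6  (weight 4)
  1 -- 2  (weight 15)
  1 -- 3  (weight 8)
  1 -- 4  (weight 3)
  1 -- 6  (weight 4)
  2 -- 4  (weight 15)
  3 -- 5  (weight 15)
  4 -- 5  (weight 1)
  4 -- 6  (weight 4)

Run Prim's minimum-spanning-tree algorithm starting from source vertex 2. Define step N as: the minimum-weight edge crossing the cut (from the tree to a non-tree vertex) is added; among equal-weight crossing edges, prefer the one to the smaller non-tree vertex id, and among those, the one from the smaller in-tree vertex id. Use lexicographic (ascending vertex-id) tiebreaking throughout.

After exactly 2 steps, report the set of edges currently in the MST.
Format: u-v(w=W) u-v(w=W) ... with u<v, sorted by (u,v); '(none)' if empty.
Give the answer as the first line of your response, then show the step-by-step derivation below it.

1-2(w=15) 1-4(w=3)

step 1: add edge 1-2 (w=15); MST = {1-2(w=15)}
step 2: add edge 1-4 (w=3); MST = {1-2(w=15) 1-4(w=3)}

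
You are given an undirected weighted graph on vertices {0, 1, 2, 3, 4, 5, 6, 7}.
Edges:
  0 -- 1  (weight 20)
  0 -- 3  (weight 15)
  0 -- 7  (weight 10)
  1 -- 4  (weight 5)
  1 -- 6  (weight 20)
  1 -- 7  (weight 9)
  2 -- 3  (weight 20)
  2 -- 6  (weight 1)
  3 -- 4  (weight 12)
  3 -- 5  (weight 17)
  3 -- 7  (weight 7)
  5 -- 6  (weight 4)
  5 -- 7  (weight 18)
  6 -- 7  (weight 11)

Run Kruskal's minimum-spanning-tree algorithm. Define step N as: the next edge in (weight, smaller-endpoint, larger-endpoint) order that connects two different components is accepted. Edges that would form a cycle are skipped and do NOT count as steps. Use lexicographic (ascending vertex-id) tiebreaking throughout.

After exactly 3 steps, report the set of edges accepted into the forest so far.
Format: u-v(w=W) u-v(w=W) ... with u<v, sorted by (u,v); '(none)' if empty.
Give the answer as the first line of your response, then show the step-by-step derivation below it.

1-4(w=5) 2-6(w=1) 5-6(w=4)

step 1: add edge 2-6 (w=1); MST = {2-6(w=1)}
step 2: add edge 5-6 (w=4); MST = {2-6(w=1) 5-6(w=4)}
step 3: add edge 1-4 (w=5); MST = {1-4(w=5) 2-6(w=1) 5-6(w=4)}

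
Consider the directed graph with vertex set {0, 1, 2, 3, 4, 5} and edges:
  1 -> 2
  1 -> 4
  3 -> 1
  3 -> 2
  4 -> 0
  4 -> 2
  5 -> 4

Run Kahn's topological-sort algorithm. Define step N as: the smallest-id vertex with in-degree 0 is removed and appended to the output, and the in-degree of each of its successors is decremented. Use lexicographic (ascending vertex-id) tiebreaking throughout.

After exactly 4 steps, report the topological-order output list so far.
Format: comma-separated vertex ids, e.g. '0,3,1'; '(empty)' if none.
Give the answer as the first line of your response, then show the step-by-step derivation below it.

3,1,5,4

step 1: output 3; order=[3]; indeg=(1,0,2,0,2,0)
step 2: output 1; order=[3,1]; indeg=(1,0,1,0,1,0)
step 3: output 5; order=[3,1,5]; indeg=(1,0,1,0,0,0)
step 4: output 4; order=[3,1,5,4]; indeg=(0,0,0,0,0,0)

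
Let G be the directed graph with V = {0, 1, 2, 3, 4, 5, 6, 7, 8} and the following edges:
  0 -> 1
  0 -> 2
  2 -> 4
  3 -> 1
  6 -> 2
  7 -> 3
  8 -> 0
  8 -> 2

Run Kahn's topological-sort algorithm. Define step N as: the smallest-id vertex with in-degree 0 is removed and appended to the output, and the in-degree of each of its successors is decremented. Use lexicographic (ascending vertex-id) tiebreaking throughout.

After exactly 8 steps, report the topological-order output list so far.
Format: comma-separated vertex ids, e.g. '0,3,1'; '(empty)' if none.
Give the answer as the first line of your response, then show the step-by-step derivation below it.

5,6,7,3,8,0,1,2

step 1: output 5; order=[5]; indeg=(1,2,3,1,1,0,0,0,0)
step 2: output 6; order=[5,6]; indeg=(1,2,2,1,1,0,0,0,0)
step 3: output 7; order=[5,6,7]; indeg=(1,2,2,0,1,0,0,0,0)
step 4: output 3; order=[5,6,7,3]; indeg=(1,1,2,0,1,0,0,0,0)
step 5: output 8; order=[5,6,7,3,8]; indeg=(0,1,1,0,1,0,0,0,0)
step 6: output 0; order=[5,6,7,3,8,0]; indeg=(0,0,0,0,1,0,0,0,0)
step 7: output 1; order=[5,6,7,3,8,0,1]; indeg=(0,0,0,0,1,0,0,0,0)
step 8: output 2; order=[5,6,7,3,8,0,1,2]; indeg=(0,0,0,0,0,0,0,0,0)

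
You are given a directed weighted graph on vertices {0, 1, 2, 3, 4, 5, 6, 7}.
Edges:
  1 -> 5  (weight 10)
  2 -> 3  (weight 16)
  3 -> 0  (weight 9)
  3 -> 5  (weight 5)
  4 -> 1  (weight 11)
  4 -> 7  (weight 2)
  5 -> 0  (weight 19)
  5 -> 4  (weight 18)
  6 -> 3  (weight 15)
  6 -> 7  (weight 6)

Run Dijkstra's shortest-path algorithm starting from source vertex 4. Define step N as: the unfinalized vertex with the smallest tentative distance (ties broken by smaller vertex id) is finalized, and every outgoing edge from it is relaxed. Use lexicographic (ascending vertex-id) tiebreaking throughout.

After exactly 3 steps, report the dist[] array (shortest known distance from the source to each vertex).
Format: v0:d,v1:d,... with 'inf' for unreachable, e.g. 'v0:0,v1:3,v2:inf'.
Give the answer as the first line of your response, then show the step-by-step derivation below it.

v0:inf,v1:11,v2:inf,v3:inf,v4:0,v5:21,v6:inf,v7:2

step 1: dist = v0:inf,v1:11,v2:inf,v3:inf,v4:0,v5:inf,v6:inf,v7:2
step 2: dist = v0:inf,v1:11,v2:inf,v3:inf,v4:0,v5:inf,v6:inf,v7:2
step 3: dist = v0:inf,v1:11,v2:inf,v3:inf,v4:0,v5:21,v6:inf,v7:2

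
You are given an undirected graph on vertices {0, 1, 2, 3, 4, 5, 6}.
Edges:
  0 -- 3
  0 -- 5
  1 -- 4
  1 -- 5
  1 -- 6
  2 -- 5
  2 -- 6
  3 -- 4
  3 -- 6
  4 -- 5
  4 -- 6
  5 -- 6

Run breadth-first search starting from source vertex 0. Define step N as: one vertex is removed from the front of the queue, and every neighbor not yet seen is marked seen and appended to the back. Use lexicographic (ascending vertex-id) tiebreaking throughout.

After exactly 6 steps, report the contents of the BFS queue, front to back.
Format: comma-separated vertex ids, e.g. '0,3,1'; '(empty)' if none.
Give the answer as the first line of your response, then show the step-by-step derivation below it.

2

step 1: dequeue 0; queue=[3,5]; order=0
step 2: dequeue 3; queue=[5,4,6]; order=0,3
step 3: dequeue 5; queue=[4,6,1,2]; order=0,3,5
step 4: dequeue 4; queue=[6,1,2]; order=0,3,5,4
step 5: dequeue 6; queue=[1,2]; order=0,3,5,4,6
step 6: dequeue 1; queue=[2]; order=0,3,5,4,6,1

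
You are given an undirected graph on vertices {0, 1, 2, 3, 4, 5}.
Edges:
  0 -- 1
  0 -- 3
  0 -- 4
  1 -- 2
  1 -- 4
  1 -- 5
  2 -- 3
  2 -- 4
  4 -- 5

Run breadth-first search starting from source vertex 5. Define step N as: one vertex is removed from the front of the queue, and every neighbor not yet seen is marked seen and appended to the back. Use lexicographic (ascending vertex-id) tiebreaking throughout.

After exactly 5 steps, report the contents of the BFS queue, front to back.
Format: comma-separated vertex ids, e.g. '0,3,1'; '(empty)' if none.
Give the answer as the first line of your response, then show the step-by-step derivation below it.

3

step 1: dequeue 5; queue=[1,4]; order=5
step 2: dequeue 1; queue=[4,0,2]; order=5,1
step 3: dequeue 4; queue=[0,2]; order=5,1,4
step 4: dequeue 0; queue=[2,3]; order=5,1,4,0
step 5: dequeue 2; queue=[3]; order=5,1,4,0,2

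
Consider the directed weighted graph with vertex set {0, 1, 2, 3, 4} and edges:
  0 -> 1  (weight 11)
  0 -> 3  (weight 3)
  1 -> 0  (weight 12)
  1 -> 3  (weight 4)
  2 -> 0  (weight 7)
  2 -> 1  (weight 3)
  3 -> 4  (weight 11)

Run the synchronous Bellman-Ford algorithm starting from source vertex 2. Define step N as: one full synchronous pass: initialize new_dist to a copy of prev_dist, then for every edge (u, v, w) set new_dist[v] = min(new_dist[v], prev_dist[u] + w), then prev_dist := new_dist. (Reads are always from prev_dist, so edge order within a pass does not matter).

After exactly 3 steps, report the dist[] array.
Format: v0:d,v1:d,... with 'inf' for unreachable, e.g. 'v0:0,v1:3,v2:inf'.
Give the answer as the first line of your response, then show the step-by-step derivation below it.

v0:7,v1:3,v2:0,v3:7,v4:18

step 1: dist = v0:7,v1:3,v2:0,v3:inf,v4:inf
step 2: dist = v0:7,v1:3,v2:0,v3:7,v4:inf
step 3: dist = v0:7,v1:3,v2:0,v3:7,v4:18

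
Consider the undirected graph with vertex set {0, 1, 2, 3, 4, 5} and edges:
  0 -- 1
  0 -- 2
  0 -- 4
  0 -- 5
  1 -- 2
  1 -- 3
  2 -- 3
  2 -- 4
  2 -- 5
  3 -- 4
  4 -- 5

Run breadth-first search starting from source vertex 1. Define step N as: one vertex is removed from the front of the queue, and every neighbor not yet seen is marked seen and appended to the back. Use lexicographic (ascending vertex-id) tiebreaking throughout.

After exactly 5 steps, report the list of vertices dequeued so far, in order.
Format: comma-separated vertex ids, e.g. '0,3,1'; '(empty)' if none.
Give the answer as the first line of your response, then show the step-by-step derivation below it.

1,0,2,3,4

step 1: dequeue 1; queue=[0,2,3]; order=1
step 2: dequeue 0; queue=[2,3,4,5]; order=1,0
step 3: dequeue 2; queue=[3,4,5]; order=1,0,2
step 4: dequeue 3; queue=[4,5]; order=1,0,2,3
step 5: dequeue 4; queue=[5]; order=1,0,2,3,4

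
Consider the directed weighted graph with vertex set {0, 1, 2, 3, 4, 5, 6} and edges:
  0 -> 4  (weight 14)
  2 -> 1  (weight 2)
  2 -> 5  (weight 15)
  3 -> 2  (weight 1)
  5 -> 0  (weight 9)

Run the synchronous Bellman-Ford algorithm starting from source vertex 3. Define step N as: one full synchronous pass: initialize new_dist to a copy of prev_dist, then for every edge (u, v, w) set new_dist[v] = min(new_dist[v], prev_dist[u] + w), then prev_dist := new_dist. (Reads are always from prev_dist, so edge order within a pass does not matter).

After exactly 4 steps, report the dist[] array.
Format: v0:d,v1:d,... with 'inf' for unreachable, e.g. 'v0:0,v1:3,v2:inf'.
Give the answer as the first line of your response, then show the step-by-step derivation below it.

v0:25,v1:3,v2:1,v3:0,v4:39,v5:16,v6:inf

step 1: dist = v0:inf,v1:inf,v2:1,v3:0,v4:inf,v5:inf,v6:inf
step 2: dist = v0:inf,v1:3,v2:1,v3:0,v4:inf,v5:16,v6:inf
step 3: dist = v0:25,v1:3,v2:1,v3:0,v4:inf,v5:16,v6:inf
step 4: dist = v0:25,v1:3,v2:1,v3:0,v4:39,v5:16,v6:inf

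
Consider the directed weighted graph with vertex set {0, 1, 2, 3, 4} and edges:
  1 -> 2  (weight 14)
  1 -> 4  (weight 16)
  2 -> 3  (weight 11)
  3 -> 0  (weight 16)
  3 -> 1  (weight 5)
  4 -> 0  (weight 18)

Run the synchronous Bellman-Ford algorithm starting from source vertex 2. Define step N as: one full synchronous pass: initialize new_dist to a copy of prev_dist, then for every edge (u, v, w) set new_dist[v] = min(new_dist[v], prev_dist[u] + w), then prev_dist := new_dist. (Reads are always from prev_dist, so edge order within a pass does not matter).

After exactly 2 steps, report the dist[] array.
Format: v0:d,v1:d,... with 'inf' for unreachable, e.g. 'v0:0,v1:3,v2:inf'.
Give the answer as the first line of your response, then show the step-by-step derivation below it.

v0:27,v1:16,v2:0,v3:11,v4:inf

step 1: dist = v0:inf,v1:inf,v2:0,v3:11,v4:inf
step 2: dist = v0:27,v1:16,v2:0,v3:11,v4:inf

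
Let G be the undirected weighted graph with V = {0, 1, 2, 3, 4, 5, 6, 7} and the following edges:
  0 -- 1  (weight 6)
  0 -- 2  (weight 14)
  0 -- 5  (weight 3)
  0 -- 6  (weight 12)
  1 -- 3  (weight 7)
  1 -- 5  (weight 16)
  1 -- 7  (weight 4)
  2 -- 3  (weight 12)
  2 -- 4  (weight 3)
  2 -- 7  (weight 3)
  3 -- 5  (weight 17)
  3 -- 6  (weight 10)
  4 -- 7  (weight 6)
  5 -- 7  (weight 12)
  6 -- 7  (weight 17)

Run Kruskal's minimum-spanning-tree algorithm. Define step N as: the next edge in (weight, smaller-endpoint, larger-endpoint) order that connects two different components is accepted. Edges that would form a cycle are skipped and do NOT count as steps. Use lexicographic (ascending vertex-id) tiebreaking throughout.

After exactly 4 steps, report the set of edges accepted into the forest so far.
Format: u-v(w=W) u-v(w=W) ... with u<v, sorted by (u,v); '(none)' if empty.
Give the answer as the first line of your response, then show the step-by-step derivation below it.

0-5(w=3) 1-7(w=4) 2-4(w=3) 2-7(w=3)

step 1: add edge 0-5 (w=3); MST = {0-5(w=3)}
step 2: add edge 2-4 (w=3); MST = {0-5(w=3) 2-4(w=3)}
step 3: add edge 2-7 (w=3); MST = {0-5(w=3) 2-4(w=3) 2-7(w=3)}
step 4: add edge 1-7 (w=4); MST = {0-5(w=3) 1-7(w=4) 2-4(w=3) 2-7(w=3)}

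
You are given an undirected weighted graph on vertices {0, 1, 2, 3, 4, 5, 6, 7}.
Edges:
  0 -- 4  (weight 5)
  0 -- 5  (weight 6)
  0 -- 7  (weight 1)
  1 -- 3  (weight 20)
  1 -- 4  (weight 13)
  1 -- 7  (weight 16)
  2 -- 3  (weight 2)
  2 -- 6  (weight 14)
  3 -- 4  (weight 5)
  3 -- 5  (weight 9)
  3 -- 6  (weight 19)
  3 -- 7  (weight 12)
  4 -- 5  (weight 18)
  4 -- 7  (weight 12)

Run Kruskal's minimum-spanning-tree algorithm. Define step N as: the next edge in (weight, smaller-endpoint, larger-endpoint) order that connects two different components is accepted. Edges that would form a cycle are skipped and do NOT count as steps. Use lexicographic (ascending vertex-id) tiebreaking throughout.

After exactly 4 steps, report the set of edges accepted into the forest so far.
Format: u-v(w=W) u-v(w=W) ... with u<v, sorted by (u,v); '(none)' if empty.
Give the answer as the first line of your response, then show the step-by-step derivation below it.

0-4(w=5) 0-7(w=1) 2-3(w=2) 3-4(w=5)

step 1: add edge 0-7 (w=1); MST = {0-7(w=1)}
step 2: add edge 2-3 (w=2); MST = {0-7(w=1) 2-3(w=2)}
step 3: add edge 0-4 (w=5); MST = {0-4(w=5) 0-7(w=1) 2-3(w=2)}
step 4: add edge 3-4 (w=5); MST = {0-4(w=5) 0-7(w=1) 2-3(w=2) 3-4(w=5)}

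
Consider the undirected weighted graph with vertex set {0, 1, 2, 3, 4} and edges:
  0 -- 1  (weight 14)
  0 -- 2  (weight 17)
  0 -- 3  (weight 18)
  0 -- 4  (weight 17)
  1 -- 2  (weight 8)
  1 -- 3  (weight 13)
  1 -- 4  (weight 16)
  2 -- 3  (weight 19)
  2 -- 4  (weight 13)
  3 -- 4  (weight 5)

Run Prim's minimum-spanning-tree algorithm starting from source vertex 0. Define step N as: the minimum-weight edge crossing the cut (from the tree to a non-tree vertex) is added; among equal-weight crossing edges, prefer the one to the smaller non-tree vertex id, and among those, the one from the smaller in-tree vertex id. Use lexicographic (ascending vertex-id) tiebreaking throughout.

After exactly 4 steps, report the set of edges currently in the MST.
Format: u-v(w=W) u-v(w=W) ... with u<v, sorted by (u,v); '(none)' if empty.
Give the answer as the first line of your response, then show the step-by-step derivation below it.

0-1(w=14) 1-2(w=8) 1-3(w=13) 3-4(w=5)

step 1: add edge 0-1 (w=14); MST = {0-1(w=14)}
step 2: add edge 1-2 (w=8); MST = {0-1(w=14) 1-2(w=8)}
step 3: add edge 1-3 (w=13); MST = {0-1(w=14) 1-2(w=8) 1-3(w=13)}
step 4: add edge 3-4 (w=5); MST = {0-1(w=14) 1-2(w=8) 1-3(w=13) 3-4(w=5)}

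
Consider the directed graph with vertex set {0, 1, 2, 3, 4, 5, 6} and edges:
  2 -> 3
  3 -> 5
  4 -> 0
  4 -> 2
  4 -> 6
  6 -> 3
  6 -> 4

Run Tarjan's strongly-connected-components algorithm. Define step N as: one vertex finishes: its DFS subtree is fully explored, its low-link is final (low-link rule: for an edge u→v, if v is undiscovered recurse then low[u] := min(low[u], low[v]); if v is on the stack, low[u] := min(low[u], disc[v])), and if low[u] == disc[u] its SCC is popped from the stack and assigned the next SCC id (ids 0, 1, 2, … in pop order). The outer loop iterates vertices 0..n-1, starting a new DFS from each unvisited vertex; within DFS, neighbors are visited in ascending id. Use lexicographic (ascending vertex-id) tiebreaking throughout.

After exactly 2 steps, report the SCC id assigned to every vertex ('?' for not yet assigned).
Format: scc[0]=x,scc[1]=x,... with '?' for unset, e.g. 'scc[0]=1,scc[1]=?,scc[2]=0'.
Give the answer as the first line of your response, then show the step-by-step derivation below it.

scc[0]=0,scc[1]=1,scc[2]=?,scc[3]=?,scc[4]=?,scc[5]=?,scc[6]=?

step 1: low=(low[0]=0,low[1]=?,low[2]=?,low[3]=?,low[4]=?,low[5]=?,low[6]=?); scc=(scc[0]=0,scc[1]=?,scc[2]=?,scc[3]=?,scc[4]=?,scc[5]=?,scc[6]=?)
step 2: low=(low[0]=0,low[1]=1,low[2]=?,low[3]=?,low[4]=?,low[5]=?,low[6]=?); scc=(scc[0]=0,scc[1]=1,scc[2]=?,scc[3]=?,scc[4]=?,scc[5]=?,scc[6]=?)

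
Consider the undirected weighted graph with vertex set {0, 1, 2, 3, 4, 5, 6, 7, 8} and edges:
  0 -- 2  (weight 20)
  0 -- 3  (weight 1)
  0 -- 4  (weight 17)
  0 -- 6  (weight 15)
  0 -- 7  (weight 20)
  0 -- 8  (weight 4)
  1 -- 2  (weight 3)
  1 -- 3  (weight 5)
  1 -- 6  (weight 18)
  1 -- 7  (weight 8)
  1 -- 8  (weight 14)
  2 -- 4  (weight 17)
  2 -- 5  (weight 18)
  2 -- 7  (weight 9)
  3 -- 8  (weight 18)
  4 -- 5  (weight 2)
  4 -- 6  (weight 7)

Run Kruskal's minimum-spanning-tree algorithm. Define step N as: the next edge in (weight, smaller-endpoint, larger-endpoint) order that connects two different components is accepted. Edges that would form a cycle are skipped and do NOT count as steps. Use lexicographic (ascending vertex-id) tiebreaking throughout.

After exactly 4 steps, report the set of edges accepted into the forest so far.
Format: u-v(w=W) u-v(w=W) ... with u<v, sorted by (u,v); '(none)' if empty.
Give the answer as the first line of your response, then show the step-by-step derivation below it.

0-3(w=1) 0-8(w=4) 1-2(w=3) 4-5(w=2)

step 1: add edge 0-3 (w=1); MST = {0-3(w=1)}
step 2: add edge 4-5 (w=2); MST = {0-3(w=1) 4-5(w=2)}
step 3: add edge 1-2 (w=3); MST = {0-3(w=1) 1-2(w=3) 4-5(w=2)}
step 4: add edge 0-8 (w=4); MST = {0-3(w=1) 0-8(w=4) 1-2(w=3) 4-5(w=2)}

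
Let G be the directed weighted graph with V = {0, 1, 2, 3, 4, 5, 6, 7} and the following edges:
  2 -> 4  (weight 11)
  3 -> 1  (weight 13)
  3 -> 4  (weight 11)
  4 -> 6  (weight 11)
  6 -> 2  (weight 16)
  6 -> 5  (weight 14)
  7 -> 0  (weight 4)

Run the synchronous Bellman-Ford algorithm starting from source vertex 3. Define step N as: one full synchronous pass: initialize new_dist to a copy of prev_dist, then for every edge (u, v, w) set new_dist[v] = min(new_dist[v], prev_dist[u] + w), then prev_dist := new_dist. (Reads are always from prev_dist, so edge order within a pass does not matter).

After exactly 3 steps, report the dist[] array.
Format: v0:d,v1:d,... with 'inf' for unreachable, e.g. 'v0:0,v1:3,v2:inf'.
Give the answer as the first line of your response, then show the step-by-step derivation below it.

v0:inf,v1:13,v2:38,v3:0,v4:11,v5:36,v6:22,v7:inf

step 1: dist = v0:inf,v1:13,v2:inf,v3:0,v4:11,v5:inf,v6:inf,v7:inf
step 2: dist = v0:inf,v1:13,v2:inf,v3:0,v4:11,v5:inf,v6:22,v7:inf
step 3: dist = v0:inf,v1:13,v2:38,v3:0,v4:11,v5:36,v6:22,v7:inf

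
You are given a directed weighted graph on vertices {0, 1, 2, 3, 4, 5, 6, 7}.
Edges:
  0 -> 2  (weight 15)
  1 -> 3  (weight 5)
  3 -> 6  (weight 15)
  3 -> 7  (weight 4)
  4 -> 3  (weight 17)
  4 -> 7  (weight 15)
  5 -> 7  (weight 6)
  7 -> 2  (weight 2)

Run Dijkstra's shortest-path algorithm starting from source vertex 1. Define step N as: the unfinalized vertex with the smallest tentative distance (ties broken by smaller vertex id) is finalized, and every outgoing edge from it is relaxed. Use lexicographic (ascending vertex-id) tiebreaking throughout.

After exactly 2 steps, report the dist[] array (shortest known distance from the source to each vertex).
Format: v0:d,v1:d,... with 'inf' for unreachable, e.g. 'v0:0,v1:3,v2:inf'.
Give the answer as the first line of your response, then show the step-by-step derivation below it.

v0:inf,v1:0,v2:inf,v3:5,v4:inf,v5:inf,v6:20,v7:9

step 1: dist = v0:inf,v1:0,v2:inf,v3:5,v4:inf,v5:inf,v6:inf,v7:inf
step 2: dist = v0:inf,v1:0,v2:inf,v3:5,v4:inf,v5:inf,v6:20,v7:9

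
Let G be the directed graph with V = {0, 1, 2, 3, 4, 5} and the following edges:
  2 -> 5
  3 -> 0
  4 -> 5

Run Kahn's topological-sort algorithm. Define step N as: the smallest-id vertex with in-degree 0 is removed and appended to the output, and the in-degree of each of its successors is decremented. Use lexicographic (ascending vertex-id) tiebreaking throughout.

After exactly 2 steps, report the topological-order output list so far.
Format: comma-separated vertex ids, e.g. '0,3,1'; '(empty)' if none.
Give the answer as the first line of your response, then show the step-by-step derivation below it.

1,2

step 1: output 1; order=[1]; indeg=(1,0,0,0,0,2)
step 2: output 2; order=[1,2]; indeg=(1,0,0,0,0,1)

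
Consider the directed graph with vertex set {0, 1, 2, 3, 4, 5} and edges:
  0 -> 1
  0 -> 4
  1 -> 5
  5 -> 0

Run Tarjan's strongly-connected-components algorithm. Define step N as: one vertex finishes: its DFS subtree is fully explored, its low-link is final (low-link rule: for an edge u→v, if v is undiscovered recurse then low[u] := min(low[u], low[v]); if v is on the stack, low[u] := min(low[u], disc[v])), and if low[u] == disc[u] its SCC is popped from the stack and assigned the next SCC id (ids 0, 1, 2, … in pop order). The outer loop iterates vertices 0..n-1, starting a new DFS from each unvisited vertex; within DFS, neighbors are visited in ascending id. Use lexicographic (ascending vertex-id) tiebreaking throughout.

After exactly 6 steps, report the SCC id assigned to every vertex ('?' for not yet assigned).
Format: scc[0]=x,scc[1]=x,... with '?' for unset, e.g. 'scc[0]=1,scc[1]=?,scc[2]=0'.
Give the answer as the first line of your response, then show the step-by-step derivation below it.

scc[0]=1,scc[1]=1,scc[2]=2,scc[3]=3,scc[4]=0,scc[5]=1

step 1: low=(low[0]=0,low[1]=1,low[2]=?,low[3]=?,low[4]=?,low[5]=0); scc=(scc[0]=?,scc[1]=?,scc[2]=?,scc[3]=?,scc[4]=?,scc[5]=?)
step 2: low=(low[0]=0,low[1]=0,low[2]=?,low[3]=?,low[4]=?,low[5]=0); scc=(scc[0]=?,scc[1]=?,scc[2]=?,scc[3]=?,scc[4]=?,scc[5]=?)
step 3: low=(low[0]=0,low[1]=0,low[2]=?,low[3]=?,low[4]=3,low[5]=0); scc=(scc[0]=?,scc[1]=?,scc[2]=?,scc[3]=?,scc[4]=0,scc[5]=?)
step 4: low=(low[0]=0,low[1]=0,low[2]=?,low[3]=?,low[4]=3,low[5]=0); scc=(scc[0]=1,scc[1]=1,scc[2]=?,scc[3]=?,scc[4]=0,scc[5]=1)
step 5: low=(low[0]=0,low[1]=0,low[2]=4,low[3]=?,low[4]=3,low[5]=0); scc=(scc[0]=1,scc[1]=1,scc[2]=2,scc[3]=?,scc[4]=0,scc[5]=1)
step 6: low=(low[0]=0,low[1]=0,low[2]=4,low[3]=5,low[4]=3,low[5]=0); scc=(scc[0]=1,scc[1]=1,scc[2]=2,scc[3]=3,scc[4]=0,scc[5]=1)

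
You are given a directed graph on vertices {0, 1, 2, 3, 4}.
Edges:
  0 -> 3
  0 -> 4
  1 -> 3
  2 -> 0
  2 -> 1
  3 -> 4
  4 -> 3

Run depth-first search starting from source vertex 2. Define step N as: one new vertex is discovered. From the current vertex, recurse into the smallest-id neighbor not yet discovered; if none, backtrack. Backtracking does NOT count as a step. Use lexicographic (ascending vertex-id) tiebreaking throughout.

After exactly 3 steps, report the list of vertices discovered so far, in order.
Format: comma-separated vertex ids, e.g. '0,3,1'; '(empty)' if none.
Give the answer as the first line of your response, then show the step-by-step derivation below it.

2,0,3

step 1: discover 2; path=2; order=2
step 2: discover 0; path=2>0; order=2,0
step 3: discover 3; path=2>0>3; order=2,0,3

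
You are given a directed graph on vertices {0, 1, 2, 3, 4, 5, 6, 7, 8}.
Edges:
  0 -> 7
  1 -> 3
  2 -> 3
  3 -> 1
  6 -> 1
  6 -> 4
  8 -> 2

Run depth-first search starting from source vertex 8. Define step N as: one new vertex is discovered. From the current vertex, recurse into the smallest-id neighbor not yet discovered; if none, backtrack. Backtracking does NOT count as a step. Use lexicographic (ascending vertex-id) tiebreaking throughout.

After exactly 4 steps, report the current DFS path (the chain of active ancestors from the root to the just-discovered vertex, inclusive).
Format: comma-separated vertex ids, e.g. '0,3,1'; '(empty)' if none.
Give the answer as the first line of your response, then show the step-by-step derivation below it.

8,2,3,1

step 1: discover 8; path=8; order=8
step 2: discover 2; path=8>2; order=8,2
step 3: discover 3; path=8>2>3; order=8,2,3
step 4: discover 1; path=8>2>3>1; order=8,2,3,1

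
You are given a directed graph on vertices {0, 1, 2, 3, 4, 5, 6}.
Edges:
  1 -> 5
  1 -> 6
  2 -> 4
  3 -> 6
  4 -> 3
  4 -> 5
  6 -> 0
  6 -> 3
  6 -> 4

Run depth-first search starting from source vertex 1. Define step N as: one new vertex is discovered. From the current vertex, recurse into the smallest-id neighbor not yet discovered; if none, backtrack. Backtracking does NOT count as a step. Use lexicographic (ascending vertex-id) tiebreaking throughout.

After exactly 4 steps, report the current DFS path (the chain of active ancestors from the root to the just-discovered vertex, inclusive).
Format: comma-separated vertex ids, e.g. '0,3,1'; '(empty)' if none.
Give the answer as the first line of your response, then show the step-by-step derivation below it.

1,6,0

step 1: discover 1; path=1; order=1
step 2: discover 5; path=1>5; order=1,5
step 3: discover 6; path=1>6; order=1,5,6
step 4: discover 0; path=1>6>0; order=1,5,6,0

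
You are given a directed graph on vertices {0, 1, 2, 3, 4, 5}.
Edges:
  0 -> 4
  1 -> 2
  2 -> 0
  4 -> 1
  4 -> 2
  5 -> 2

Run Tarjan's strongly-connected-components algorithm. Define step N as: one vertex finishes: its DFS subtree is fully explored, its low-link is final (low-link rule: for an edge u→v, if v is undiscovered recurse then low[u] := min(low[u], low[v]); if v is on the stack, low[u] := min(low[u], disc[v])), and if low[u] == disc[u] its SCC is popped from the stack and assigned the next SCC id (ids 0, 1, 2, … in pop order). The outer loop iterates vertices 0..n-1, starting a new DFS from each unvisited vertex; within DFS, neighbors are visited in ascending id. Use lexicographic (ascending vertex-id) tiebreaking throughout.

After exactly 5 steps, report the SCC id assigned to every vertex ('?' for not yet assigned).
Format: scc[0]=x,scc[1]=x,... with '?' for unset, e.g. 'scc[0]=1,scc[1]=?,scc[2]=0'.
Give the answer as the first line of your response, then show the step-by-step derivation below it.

scc[0]=0,scc[1]=0,scc[2]=0,scc[3]=1,scc[4]=0,scc[5]=?

step 1: low=(low[0]=0,low[1]=2,low[2]=0,low[3]=?,low[4]=1,low[5]=?); scc=(scc[0]=?,scc[1]=?,scc[2]=?,scc[3]=?,scc[4]=?,scc[5]=?)
step 2: low=(low[0]=0,low[1]=0,low[2]=0,low[3]=?,low[4]=1,low[5]=?); scc=(scc[0]=?,scc[1]=?,scc[2]=?,scc[3]=?,scc[4]=?,scc[5]=?)
step 3: low=(low[0]=0,low[1]=0,low[2]=0,low[3]=?,low[4]=0,low[5]=?); scc=(scc[0]=?,scc[1]=?,scc[2]=?,scc[3]=?,scc[4]=?,scc[5]=?)
step 4: low=(low[0]=0,low[1]=0,low[2]=0,low[3]=?,low[4]=0,low[5]=?); scc=(scc[0]=0,scc[1]=0,scc[2]=0,scc[3]=?,scc[4]=0,scc[5]=?)
step 5: low=(low[0]=0,low[1]=0,low[2]=0,low[3]=4,low[4]=0,low[5]=?); scc=(scc[0]=0,scc[1]=0,scc[2]=0,scc[3]=1,scc[4]=0,scc[5]=?)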